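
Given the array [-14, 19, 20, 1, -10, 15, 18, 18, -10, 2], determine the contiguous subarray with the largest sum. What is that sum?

Using Kadane's algorithm on [-14, 19, 20, 1, -10, 15, 18, 18, -10, 2]:

Scanning through the array:
Position 1 (value 19): max_ending_here = 19, max_so_far = 19
Position 2 (value 20): max_ending_here = 39, max_so_far = 39
Position 3 (value 1): max_ending_here = 40, max_so_far = 40
Position 4 (value -10): max_ending_here = 30, max_so_far = 40
Position 5 (value 15): max_ending_here = 45, max_so_far = 45
Position 6 (value 18): max_ending_here = 63, max_so_far = 63
Position 7 (value 18): max_ending_here = 81, max_so_far = 81
Position 8 (value -10): max_ending_here = 71, max_so_far = 81
Position 9 (value 2): max_ending_here = 73, max_so_far = 81

Maximum subarray: [19, 20, 1, -10, 15, 18, 18]
Maximum sum: 81

The maximum subarray is [19, 20, 1, -10, 15, 18, 18] with sum 81. This subarray runs from index 1 to index 7.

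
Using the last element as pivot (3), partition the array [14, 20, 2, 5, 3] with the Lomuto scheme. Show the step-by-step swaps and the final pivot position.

Lomuto partition with pivot = 3:

Initial array: [14, 20, 2, 5, 3]

arr[0]=14 > 3: no swap
arr[1]=20 > 3: no swap
arr[2]=2 <= 3: swap with position 0, array becomes [2, 20, 14, 5, 3]
arr[3]=5 > 3: no swap

Place pivot at position 1: [2, 3, 14, 5, 20]
Pivot position: 1

After partitioning with pivot 3, the array becomes [2, 3, 14, 5, 20]. The pivot is placed at index 1. All elements to the left of the pivot are <= 3, and all elements to the right are > 3.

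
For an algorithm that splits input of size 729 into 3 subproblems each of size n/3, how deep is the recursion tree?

For divide and conquer with division factor 3:

Problem sizes at each level:
Level 0: 729
Level 1: 243
Level 2: 81
Level 3: 27
Level 4: 9
Level 5: 3
Level 6: 1

The root is level 0 and the size-1 base case is level 6 (the tree spans levels 0 through 6, i.e. 7 levels counting the root), so the depth is the number of divisions: log_3(729) = 6

The recursion tree depth is log_3(729) = 6. At each level, the problem size is divided by 3, so it takes 6 divisions to reduce to a base case of size 1. The algorithm makes 3 recursive calls at each level.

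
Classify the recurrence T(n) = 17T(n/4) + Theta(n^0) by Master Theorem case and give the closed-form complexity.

Master Theorem for T(n) = 17T(n/4) + O(n^0):

a = 17, b = 4, c = 0
log_b(a) = log_4(17) = 2.0437

Case 1: c = 0 < log_4(17) = 2.0437
T(n) = O(n^(log_4 17))

For T(n) = 17T(n/4) + O(n^0): log_4(17) = 2.0437. This is Case 1 of the Master Theorem (c < log_b(a), work dominated by leaves), giving O(n^(log_4 17)).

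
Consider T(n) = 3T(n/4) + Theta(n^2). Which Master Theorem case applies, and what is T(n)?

Master Theorem for T(n) = 3T(n/4) + O(n^2):

a = 3, b = 4, c = 2
log_b(a) = log_4(3) = 0.7925

Case 3: c = 2 > log_4(3) = 0.7925
T(n) = O(n^2) = O(n^2)

For T(n) = 3T(n/4) + O(n^2): log_4(3) = 0.7925. This is Case 3 of the Master Theorem (c > log_b(a), work dominated by root), giving O(n^2).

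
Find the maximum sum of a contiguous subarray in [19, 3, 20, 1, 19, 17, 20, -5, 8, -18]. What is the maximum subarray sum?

Using Kadane's algorithm on [19, 3, 20, 1, 19, 17, 20, -5, 8, -18]:

Scanning through the array:
Position 1 (value 3): max_ending_here = 22, max_so_far = 22
Position 2 (value 20): max_ending_here = 42, max_so_far = 42
Position 3 (value 1): max_ending_here = 43, max_so_far = 43
Position 4 (value 19): max_ending_here = 62, max_so_far = 62
Position 5 (value 17): max_ending_here = 79, max_so_far = 79
Position 6 (value 20): max_ending_here = 99, max_so_far = 99
Position 7 (value -5): max_ending_here = 94, max_so_far = 99
Position 8 (value 8): max_ending_here = 102, max_so_far = 102
Position 9 (value -18): max_ending_here = 84, max_so_far = 102

Maximum subarray: [19, 3, 20, 1, 19, 17, 20, -5, 8]
Maximum sum: 102

The maximum subarray is [19, 3, 20, 1, 19, 17, 20, -5, 8] with sum 102. This subarray runs from index 0 to index 8.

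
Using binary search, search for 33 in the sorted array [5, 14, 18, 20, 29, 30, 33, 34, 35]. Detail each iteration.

Binary search for 33 in [5, 14, 18, 20, 29, 30, 33, 34, 35]:

lo=0, hi=8, mid=4, arr[mid]=29 -> 29 < 33, search right half
lo=5, hi=8, mid=6, arr[mid]=33 -> Found target at index 6!

Binary search finds 33 at index 6 after 2 comparisons. The search repeatedly halves the search space by comparing with the middle element.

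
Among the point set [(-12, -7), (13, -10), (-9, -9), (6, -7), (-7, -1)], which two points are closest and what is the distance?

Computing all pairwise distances among 5 points:

d((-12, -7), (13, -10)) = 25.1794
d((-12, -7), (-9, -9)) = 3.6056 <-- minimum
d((-12, -7), (6, -7)) = 18.0
d((-12, -7), (-7, -1)) = 7.8102
d((13, -10), (-9, -9)) = 22.0227
d((13, -10), (6, -7)) = 7.6158
d((13, -10), (-7, -1)) = 21.9317
d((-9, -9), (6, -7)) = 15.1327
d((-9, -9), (-7, -1)) = 8.2462
d((6, -7), (-7, -1)) = 14.3178

Closest pair: (-12, -7) and (-9, -9) with distance 3.6056

The closest pair is (-12, -7) and (-9, -9) with Euclidean distance 3.6056. For 5 points, brute-force pairwise comparison is shown above. For large n, the divide-and-conquer algorithm (sort by x, recurse on halves, check the dividing strip) achieves O(n log n).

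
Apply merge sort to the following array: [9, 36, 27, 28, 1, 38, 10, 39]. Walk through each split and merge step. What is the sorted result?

Merge sort trace:

Split: [9, 36, 27, 28, 1, 38, 10, 39] -> [9, 36, 27, 28] and [1, 38, 10, 39]
  Split: [9, 36, 27, 28] -> [9, 36] and [27, 28]
    Split: [9, 36] -> [9] and [36]
    Merge: [9] + [36] -> [9, 36]
    Split: [27, 28] -> [27] and [28]
    Merge: [27] + [28] -> [27, 28]
  Merge: [9, 36] + [27, 28] -> [9, 27, 28, 36]
  Split: [1, 38, 10, 39] -> [1, 38] and [10, 39]
    Split: [1, 38] -> [1] and [38]
    Merge: [1] + [38] -> [1, 38]
    Split: [10, 39] -> [10] and [39]
    Merge: [10] + [39] -> [10, 39]
  Merge: [1, 38] + [10, 39] -> [1, 10, 38, 39]
Merge: [9, 27, 28, 36] + [1, 10, 38, 39] -> [1, 9, 10, 27, 28, 36, 38, 39]

Final sorted array: [1, 9, 10, 27, 28, 36, 38, 39]

The merge sort proceeds by recursively splitting the array and merging sorted halves.
After all merges, the sorted array is [1, 9, 10, 27, 28, 36, 38, 39].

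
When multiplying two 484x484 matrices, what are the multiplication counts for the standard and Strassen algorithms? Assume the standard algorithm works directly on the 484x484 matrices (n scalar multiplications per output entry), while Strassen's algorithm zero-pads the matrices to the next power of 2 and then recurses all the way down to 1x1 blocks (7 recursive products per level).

Matrix multiplication for 484x484 matrices:

Strassen's algorithm requires power-of-2 dimensions. Pad 484x484 to 512x512 (next power of 2).

Standard algorithm: 484^3 = 113379904 multiplications
Strassen's algorithm: 7^(log2(512)) = 7^9 = 40353607 multiplications
Savings: 113379904 - 40353607 = 73026297 multiplications

Standard: 113379904 multiplications (484^3). Strassen: 40353607 multiplications (7^9, after padding to 512x512). Strassen reduces 8 recursive multiplications to 7 at each level.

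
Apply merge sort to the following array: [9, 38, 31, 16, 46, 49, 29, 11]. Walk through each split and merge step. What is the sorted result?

Merge sort trace:

Split: [9, 38, 31, 16, 46, 49, 29, 11] -> [9, 38, 31, 16] and [46, 49, 29, 11]
  Split: [9, 38, 31, 16] -> [9, 38] and [31, 16]
    Split: [9, 38] -> [9] and [38]
    Merge: [9] + [38] -> [9, 38]
    Split: [31, 16] -> [31] and [16]
    Merge: [31] + [16] -> [16, 31]
  Merge: [9, 38] + [16, 31] -> [9, 16, 31, 38]
  Split: [46, 49, 29, 11] -> [46, 49] and [29, 11]
    Split: [46, 49] -> [46] and [49]
    Merge: [46] + [49] -> [46, 49]
    Split: [29, 11] -> [29] and [11]
    Merge: [29] + [11] -> [11, 29]
  Merge: [46, 49] + [11, 29] -> [11, 29, 46, 49]
Merge: [9, 16, 31, 38] + [11, 29, 46, 49] -> [9, 11, 16, 29, 31, 38, 46, 49]

Final sorted array: [9, 11, 16, 29, 31, 38, 46, 49]

The merge sort proceeds by recursively splitting the array and merging sorted halves.
After all merges, the sorted array is [9, 11, 16, 29, 31, 38, 46, 49].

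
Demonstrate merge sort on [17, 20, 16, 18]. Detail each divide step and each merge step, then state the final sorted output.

Merge sort trace:

Split: [17, 20, 16, 18] -> [17, 20] and [16, 18]
  Split: [17, 20] -> [17] and [20]
  Merge: [17] + [20] -> [17, 20]
  Split: [16, 18] -> [16] and [18]
  Merge: [16] + [18] -> [16, 18]
Merge: [17, 20] + [16, 18] -> [16, 17, 18, 20]

Final sorted array: [16, 17, 18, 20]

The merge sort proceeds by recursively splitting the array and merging sorted halves.
After all merges, the sorted array is [16, 17, 18, 20].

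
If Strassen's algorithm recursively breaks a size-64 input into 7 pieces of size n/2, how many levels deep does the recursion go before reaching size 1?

For divide and conquer with division factor 2:

Problem sizes at each level:
Level 0: 64
Level 1: 32
Level 2: 16
Level 3: 8
Level 4: 4
Level 5: 2
Level 6: 1

The root is level 0 and the size-1 base case is level 6 (the tree spans levels 0 through 6, i.e. 7 levels counting the root), so the depth is the number of divisions: log_2(64) = 6

The recursion tree depth is log_2(64) = 6. At each level, the problem size is divided by 2, so it takes 6 divisions to reduce to a base case of size 1. The algorithm makes 7 recursive calls at each level.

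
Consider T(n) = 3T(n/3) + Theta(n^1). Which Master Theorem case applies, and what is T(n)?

Master Theorem for T(n) = 3T(n/3) + O(n^1):

a = 3, b = 3, c = 1
log_b(a) = log_3(3) = 1.0000

Case 2: c = 1 = log_3(3) = 1.0000
T(n) = O(n^1 log n) = O(n log n)

For T(n) = 3T(n/3) + O(n^1): log_3(3) = 1.0000. This is Case 2 of the Master Theorem (c = log_b(a), equal work at all levels), giving O(n log n).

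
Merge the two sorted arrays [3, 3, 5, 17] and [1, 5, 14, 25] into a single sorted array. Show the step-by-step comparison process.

Merging process:

Compare 3 vs 1: take 1 from right. Merged: [1]
Compare 3 vs 5: take 3 from left. Merged: [1, 3]
Compare 3 vs 5: take 3 from left. Merged: [1, 3, 3]
Compare 5 vs 5: take 5 from left. Merged: [1, 3, 3, 5]
Compare 17 vs 5: take 5 from right. Merged: [1, 3, 3, 5, 5]
Compare 17 vs 14: take 14 from right. Merged: [1, 3, 3, 5, 5, 14]
Compare 17 vs 25: take 17 from left. Merged: [1, 3, 3, 5, 5, 14, 17]
Append remaining from right: [25]. Merged: [1, 3, 3, 5, 5, 14, 17, 25]

Final merged array: [1, 3, 3, 5, 5, 14, 17, 25]
Total comparisons: 7

The merged array is [1, 3, 3, 5, 5, 14, 17, 25], requiring 7 comparisons. The merge step runs in O(n) time where n is the total number of elements.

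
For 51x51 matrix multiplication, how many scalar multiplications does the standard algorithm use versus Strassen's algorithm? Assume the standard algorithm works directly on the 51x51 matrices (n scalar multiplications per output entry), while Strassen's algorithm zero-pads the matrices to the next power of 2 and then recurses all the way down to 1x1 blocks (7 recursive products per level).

Matrix multiplication for 51x51 matrices:

Strassen's algorithm requires power-of-2 dimensions. Pad 51x51 to 64x64 (next power of 2).

Standard algorithm: 51^3 = 132651 multiplications
Strassen's algorithm: 7^(log2(64)) = 7^6 = 117649 multiplications
Savings: 132651 - 117649 = 15002 multiplications

Standard: 132651 multiplications (51^3). Strassen: 117649 multiplications (7^6, after padding to 64x64). Strassen reduces 8 recursive multiplications to 7 at each level.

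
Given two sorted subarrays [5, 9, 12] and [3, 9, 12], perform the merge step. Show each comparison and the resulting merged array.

Merging process:

Compare 5 vs 3: take 3 from right. Merged: [3]
Compare 5 vs 9: take 5 from left. Merged: [3, 5]
Compare 9 vs 9: take 9 from left. Merged: [3, 5, 9]
Compare 12 vs 9: take 9 from right. Merged: [3, 5, 9, 9]
Compare 12 vs 12: take 12 from left. Merged: [3, 5, 9, 9, 12]
Append remaining from right: [12]. Merged: [3, 5, 9, 9, 12, 12]

Final merged array: [3, 5, 9, 9, 12, 12]
Total comparisons: 5

The merged array is [3, 5, 9, 9, 12, 12], requiring 5 comparisons. The merge step runs in O(n) time where n is the total number of elements.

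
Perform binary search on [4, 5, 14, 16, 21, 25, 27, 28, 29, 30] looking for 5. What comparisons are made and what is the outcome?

Binary search for 5 in [4, 5, 14, 16, 21, 25, 27, 28, 29, 30]:

lo=0, hi=9, mid=4, arr[mid]=21 -> 21 > 5, search left half
lo=0, hi=3, mid=1, arr[mid]=5 -> Found target at index 1!

Binary search finds 5 at index 1 after 2 comparisons. The search repeatedly halves the search space by comparing with the middle element.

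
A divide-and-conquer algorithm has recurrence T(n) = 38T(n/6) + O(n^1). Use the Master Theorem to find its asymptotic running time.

Master Theorem for T(n) = 38T(n/6) + O(n^1):

a = 38, b = 6, c = 1
log_b(a) = log_6(38) = 2.0302

Case 1: c = 1 < log_6(38) = 2.0302
T(n) = O(n^(log_6 38))

For T(n) = 38T(n/6) + O(n^1): log_6(38) = 2.0302. This is Case 1 of the Master Theorem (c < log_b(a), work dominated by leaves), giving O(n^(log_6 38)).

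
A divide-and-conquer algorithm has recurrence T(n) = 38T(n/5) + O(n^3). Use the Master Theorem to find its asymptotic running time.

Master Theorem for T(n) = 38T(n/5) + O(n^3):

a = 38, b = 5, c = 3
log_b(a) = log_5(38) = 2.2602

Case 3: c = 3 > log_5(38) = 2.2602
T(n) = O(n^3) = O(n^3)

For T(n) = 38T(n/5) + O(n^3): log_5(38) = 2.2602. This is Case 3 of the Master Theorem (c > log_b(a), work dominated by root), giving O(n^3).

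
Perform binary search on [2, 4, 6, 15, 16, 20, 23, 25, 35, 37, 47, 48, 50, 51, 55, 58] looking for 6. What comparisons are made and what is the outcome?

Binary search for 6 in [2, 4, 6, 15, 16, 20, 23, 25, 35, 37, 47, 48, 50, 51, 55, 58]:

lo=0, hi=15, mid=7, arr[mid]=25 -> 25 > 6, search left half
lo=0, hi=6, mid=3, arr[mid]=15 -> 15 > 6, search left half
lo=0, hi=2, mid=1, arr[mid]=4 -> 4 < 6, search right half
lo=2, hi=2, mid=2, arr[mid]=6 -> Found target at index 2!

Binary search finds 6 at index 2 after 4 comparisons. The search repeatedly halves the search space by comparing with the middle element.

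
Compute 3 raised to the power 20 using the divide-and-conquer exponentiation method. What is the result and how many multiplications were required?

Computing 3^20 by squaring (build up from 3^1; each line after the first costs one multiplication):

3^1 = 3
3^2 = (3^1)^2 = 3^2 = 9
3^4 = (3^2)^2 = 9^2 = 81
3^5 = 3 * 3^4 = 3 * 81 = 243
3^10 = (3^5)^2 = 243^2 = 59049
3^20 = (3^10)^2 = 59049^2 = 3486784401

Result: 3486784401
Multiplications needed: 5 (5 lines after 3^1)

3^20 = 3486784401. Using exponentiation by squaring, this requires 5 multiplications. The key idea: if the exponent is even, square the half-power; if odd, multiply by the base once.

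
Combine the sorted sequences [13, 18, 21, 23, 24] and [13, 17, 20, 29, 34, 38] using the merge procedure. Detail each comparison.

Merging process:

Compare 13 vs 13: take 13 from left. Merged: [13]
Compare 18 vs 13: take 13 from right. Merged: [13, 13]
Compare 18 vs 17: take 17 from right. Merged: [13, 13, 17]
Compare 18 vs 20: take 18 from left. Merged: [13, 13, 17, 18]
Compare 21 vs 20: take 20 from right. Merged: [13, 13, 17, 18, 20]
Compare 21 vs 29: take 21 from left. Merged: [13, 13, 17, 18, 20, 21]
Compare 23 vs 29: take 23 from left. Merged: [13, 13, 17, 18, 20, 21, 23]
Compare 24 vs 29: take 24 from left. Merged: [13, 13, 17, 18, 20, 21, 23, 24]
Append remaining from right: [29, 34, 38]. Merged: [13, 13, 17, 18, 20, 21, 23, 24, 29, 34, 38]

Final merged array: [13, 13, 17, 18, 20, 21, 23, 24, 29, 34, 38]
Total comparisons: 8

The merged array is [13, 13, 17, 18, 20, 21, 23, 24, 29, 34, 38], requiring 8 comparisons. The merge step runs in O(n) time where n is the total number of elements.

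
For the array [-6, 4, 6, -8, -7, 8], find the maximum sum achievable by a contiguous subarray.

Using Kadane's algorithm on [-6, 4, 6, -8, -7, 8]:

Scanning through the array:
Position 1 (value 4): max_ending_here = 4, max_so_far = 4
Position 2 (value 6): max_ending_here = 10, max_so_far = 10
Position 3 (value -8): max_ending_here = 2, max_so_far = 10
Position 4 (value -7): max_ending_here = -5, max_so_far = 10
Position 5 (value 8): max_ending_here = 8, max_so_far = 10

Maximum subarray: [4, 6]
Maximum sum: 10

The maximum subarray is [4, 6] with sum 10. This subarray runs from index 1 to index 2.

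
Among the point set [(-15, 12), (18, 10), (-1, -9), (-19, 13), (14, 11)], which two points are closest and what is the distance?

Computing all pairwise distances among 5 points:

d((-15, 12), (18, 10)) = 33.0606
d((-15, 12), (-1, -9)) = 25.2389
d((-15, 12), (-19, 13)) = 4.1231 <-- minimum
d((-15, 12), (14, 11)) = 29.0172
d((18, 10), (-1, -9)) = 26.8701
d((18, 10), (-19, 13)) = 37.1214
d((18, 10), (14, 11)) = 4.1231 <-- minimum
d((-1, -9), (-19, 13)) = 28.4253
d((-1, -9), (14, 11)) = 25.0
d((-19, 13), (14, 11)) = 33.0606

Minimum distance: 4.1231 (tie among 2 pairs: (-15, 12) and (-19, 13); (18, 10) and (14, 11))

The minimum Euclidean distance is 4.1231. There is a tie: 2 pairs achieve this minimum — (-15, 12) and (-19, 13); (18, 10) and (14, 11). Any of these is a valid closest pair. For 5 points, brute-force pairwise comparison is shown above. For large n, the divide-and-conquer algorithm (sort by x, recurse on halves, check the dividing strip) achieves O(n log n).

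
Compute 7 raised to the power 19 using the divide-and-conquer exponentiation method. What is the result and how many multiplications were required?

Computing 7^19 by squaring (build up from 7^1; each line after the first costs one multiplication):

7^1 = 7
7^2 = (7^1)^2 = 7^2 = 49
7^4 = (7^2)^2 = 49^2 = 2401
7^8 = (7^4)^2 = 2401^2 = 5764801
7^9 = 7 * 7^8 = 7 * 5764801 = 40353607
7^18 = (7^9)^2 = 40353607^2 = 1628413597910449
7^19 = 7 * 7^18 = 7 * 1628413597910449 = 11398895185373143

Result: 11398895185373143
Multiplications needed: 6 (6 lines after 7^1)

7^19 = 11398895185373143. Using exponentiation by squaring, this requires 6 multiplications. The key idea: if the exponent is even, square the half-power; if odd, multiply by the base once.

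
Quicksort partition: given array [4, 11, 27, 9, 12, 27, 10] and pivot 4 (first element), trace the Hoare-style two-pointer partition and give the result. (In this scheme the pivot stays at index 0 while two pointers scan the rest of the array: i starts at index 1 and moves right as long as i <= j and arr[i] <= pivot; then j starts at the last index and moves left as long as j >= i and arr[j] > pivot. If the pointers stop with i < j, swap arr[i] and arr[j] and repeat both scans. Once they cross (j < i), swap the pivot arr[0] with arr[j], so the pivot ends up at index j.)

Hoare-style two-pointer partition with pivot = 4:

Initial array: [4, 11, 27, 9, 12, 27, 10]

Pointers start at i = 1, j = 6.
i ends at 1, j ends at 0: the pointers have crossed (j < i), so scanning stops.

j = 0, so swapping arr[0] with arr[j] leaves the pivot at position 0: [4, 11, 27, 9, 12, 27, 10]
Pivot position: 0

After partitioning with pivot 4, the array becomes [4, 11, 27, 9, 12, 27, 10]. The pivot is placed at index 0. All elements to the left of the pivot are <= 4, and all elements to the right are > 4.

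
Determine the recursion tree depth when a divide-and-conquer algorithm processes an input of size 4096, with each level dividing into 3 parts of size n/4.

For divide and conquer with division factor 4:

Problem sizes at each level:
Level 0: 4096
Level 1: 1024
Level 2: 256
Level 3: 64
Level 4: 16
Level 5: 4
Level 6: 1

The root is level 0 and the size-1 base case is level 6 (the tree spans levels 0 through 6, i.e. 7 levels counting the root), so the depth is the number of divisions: log_4(4096) = 6

The recursion tree depth is log_4(4096) = 6. At each level, the problem size is divided by 4, so it takes 6 divisions to reduce to a base case of size 1. The algorithm makes 3 recursive calls at each level.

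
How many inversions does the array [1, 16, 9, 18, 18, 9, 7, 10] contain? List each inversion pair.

Finding inversions in [1, 16, 9, 18, 18, 9, 7, 10]:

(1, 2): arr[1]=16 > arr[2]=9
(1, 5): arr[1]=16 > arr[5]=9
(1, 6): arr[1]=16 > arr[6]=7
(1, 7): arr[1]=16 > arr[7]=10
(2, 6): arr[2]=9 > arr[6]=7
(3, 5): arr[3]=18 > arr[5]=9
(3, 6): arr[3]=18 > arr[6]=7
(3, 7): arr[3]=18 > arr[7]=10
(4, 5): arr[4]=18 > arr[5]=9
(4, 6): arr[4]=18 > arr[6]=7
(4, 7): arr[4]=18 > arr[7]=10
(5, 6): arr[5]=9 > arr[6]=7

Total inversions: 12

The array has 12 inversion(s): (1,2), (1,5), (1,6), (1,7), (2,6), (3,5), (3,6), (3,7), (4,5), (4,6), (4,7), (5,6). Each pair (i,j) satisfies i < j and arr[i] > arr[j].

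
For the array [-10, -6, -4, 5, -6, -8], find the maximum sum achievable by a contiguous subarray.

Using Kadane's algorithm on [-10, -6, -4, 5, -6, -8]:

Scanning through the array:
Position 1 (value -6): max_ending_here = -6, max_so_far = -6
Position 2 (value -4): max_ending_here = -4, max_so_far = -4
Position 3 (value 5): max_ending_here = 5, max_so_far = 5
Position 4 (value -6): max_ending_here = -1, max_so_far = 5
Position 5 (value -8): max_ending_here = -8, max_so_far = 5

Maximum subarray: [5]
Maximum sum: 5

The maximum subarray is [5] with sum 5. This subarray runs from index 3 to index 3.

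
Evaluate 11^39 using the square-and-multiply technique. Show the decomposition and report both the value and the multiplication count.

Computing 11^39 by squaring (build up from 11^1; each line after the first costs one multiplication):

11^1 = 11
11^2 = (11^1)^2 = 11^2 = 121
11^4 = (11^2)^2 = 121^2 = 14641
11^8 = (11^4)^2 = 14641^2 = 214358881
11^9 = 11 * 11^8 = 11 * 214358881 = 2357947691
11^18 = (11^9)^2 = 2357947691^2 = 5559917313492231481
11^19 = 11 * 11^18 = 11 * 5559917313492231481 = 61159090448414546291
11^38 = (11^19)^2 = 61159090448414546291^2 = 3740434344477351388916475705363381856681
11^39 = 11 * 11^38 = 11 * 3740434344477351388916475705363381856681 = 41144777789250865278081232758997200423491

Result: 41144777789250865278081232758997200423491
Multiplications needed: 8 (8 lines after 11^1)

11^39 = 41144777789250865278081232758997200423491. Using exponentiation by squaring, this requires 8 multiplications. The key idea: if the exponent is even, square the half-power; if odd, multiply by the base once.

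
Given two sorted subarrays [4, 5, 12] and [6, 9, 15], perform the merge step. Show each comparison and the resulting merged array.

Merging process:

Compare 4 vs 6: take 4 from left. Merged: [4]
Compare 5 vs 6: take 5 from left. Merged: [4, 5]
Compare 12 vs 6: take 6 from right. Merged: [4, 5, 6]
Compare 12 vs 9: take 9 from right. Merged: [4, 5, 6, 9]
Compare 12 vs 15: take 12 from left. Merged: [4, 5, 6, 9, 12]
Append remaining from right: [15]. Merged: [4, 5, 6, 9, 12, 15]

Final merged array: [4, 5, 6, 9, 12, 15]
Total comparisons: 5

The merged array is [4, 5, 6, 9, 12, 15], requiring 5 comparisons. The merge step runs in O(n) time where n is the total number of elements.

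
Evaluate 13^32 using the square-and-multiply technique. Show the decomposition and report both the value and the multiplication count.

Computing 13^32 by squaring (build up from 13^1; each line after the first costs one multiplication):

13^1 = 13
13^2 = (13^1)^2 = 13^2 = 169
13^4 = (13^2)^2 = 169^2 = 28561
13^8 = (13^4)^2 = 28561^2 = 815730721
13^16 = (13^8)^2 = 815730721^2 = 665416609183179841
13^32 = (13^16)^2 = 665416609183179841^2 = 442779263776840698304313192148785281

Result: 442779263776840698304313192148785281
Multiplications needed: 5 (5 lines after 13^1)

13^32 = 442779263776840698304313192148785281. Using exponentiation by squaring, this requires 5 multiplications. The key idea: if the exponent is even, square the half-power; if odd, multiply by the base once.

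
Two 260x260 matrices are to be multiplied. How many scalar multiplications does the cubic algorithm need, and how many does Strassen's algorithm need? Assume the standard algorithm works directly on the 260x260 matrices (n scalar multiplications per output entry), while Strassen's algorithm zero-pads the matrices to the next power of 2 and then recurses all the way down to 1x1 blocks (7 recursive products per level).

Matrix multiplication for 260x260 matrices:

Strassen's algorithm requires power-of-2 dimensions. Pad 260x260 to 512x512 (next power of 2).

Standard algorithm: 260^3 = 17576000 multiplications
Strassen's algorithm: 7^(log2(512)) = 7^9 = 40353607 multiplications
Difference: 17576000 - 40353607 = -22777607 (Strassen uses MORE here due to padding overhead — for small or just-over-power-of-2 n, padding can outweigh the per-level savings)

Standard: 17576000 multiplications (260^3). Strassen: 40353607 multiplications (7^9, after padding to 512x512). Strassen reduces 8 recursive multiplications to 7 at each level.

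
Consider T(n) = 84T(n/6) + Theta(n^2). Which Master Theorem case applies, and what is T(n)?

Master Theorem for T(n) = 84T(n/6) + O(n^2):

a = 84, b = 6, c = 2
log_b(a) = log_6(84) = 2.4729

Case 1: c = 2 < log_6(84) = 2.4729
T(n) = O(n^(log_6 84))

For T(n) = 84T(n/6) + O(n^2): log_6(84) = 2.4729. This is Case 1 of the Master Theorem (c < log_b(a), work dominated by leaves), giving O(n^(log_6 84)).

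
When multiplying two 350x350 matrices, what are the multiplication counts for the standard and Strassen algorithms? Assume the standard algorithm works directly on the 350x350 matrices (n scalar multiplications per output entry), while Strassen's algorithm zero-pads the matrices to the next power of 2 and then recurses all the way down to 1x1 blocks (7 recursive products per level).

Matrix multiplication for 350x350 matrices:

Strassen's algorithm requires power-of-2 dimensions. Pad 350x350 to 512x512 (next power of 2).

Standard algorithm: 350^3 = 42875000 multiplications
Strassen's algorithm: 7^(log2(512)) = 7^9 = 40353607 multiplications
Savings: 42875000 - 40353607 = 2521393 multiplications

Standard: 42875000 multiplications (350^3). Strassen: 40353607 multiplications (7^9, after padding to 512x512). Strassen reduces 8 recursive multiplications to 7 at each level.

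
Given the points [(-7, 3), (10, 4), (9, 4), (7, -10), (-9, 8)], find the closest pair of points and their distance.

Computing all pairwise distances among 5 points:

d((-7, 3), (10, 4)) = 17.0294
d((-7, 3), (9, 4)) = 16.0312
d((-7, 3), (7, -10)) = 19.105
d((-7, 3), (-9, 8)) = 5.3852
d((10, 4), (9, 4)) = 1.0 <-- minimum
d((10, 4), (7, -10)) = 14.3178
d((10, 4), (-9, 8)) = 19.4165
d((9, 4), (7, -10)) = 14.1421
d((9, 4), (-9, 8)) = 18.4391
d((7, -10), (-9, 8)) = 24.0832

Closest pair: (10, 4) and (9, 4) with distance 1.0

The closest pair is (10, 4) and (9, 4) with Euclidean distance 1.0. For 5 points, brute-force pairwise comparison is shown above. For large n, the divide-and-conquer algorithm (sort by x, recurse on halves, check the dividing strip) achieves O(n log n).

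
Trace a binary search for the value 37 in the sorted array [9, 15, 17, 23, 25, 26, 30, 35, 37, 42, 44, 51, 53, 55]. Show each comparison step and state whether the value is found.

Binary search for 37 in [9, 15, 17, 23, 25, 26, 30, 35, 37, 42, 44, 51, 53, 55]:

lo=0, hi=13, mid=6, arr[mid]=30 -> 30 < 37, search right half
lo=7, hi=13, mid=10, arr[mid]=44 -> 44 > 37, search left half
lo=7, hi=9, mid=8, arr[mid]=37 -> Found target at index 8!

Binary search finds 37 at index 8 after 3 comparisons. The search repeatedly halves the search space by comparing with the middle element.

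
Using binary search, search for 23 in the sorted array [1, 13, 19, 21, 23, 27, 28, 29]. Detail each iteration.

Binary search for 23 in [1, 13, 19, 21, 23, 27, 28, 29]:

lo=0, hi=7, mid=3, arr[mid]=21 -> 21 < 23, search right half
lo=4, hi=7, mid=5, arr[mid]=27 -> 27 > 23, search left half
lo=4, hi=4, mid=4, arr[mid]=23 -> Found target at index 4!

Binary search finds 23 at index 4 after 3 comparisons. The search repeatedly halves the search space by comparing with the middle element.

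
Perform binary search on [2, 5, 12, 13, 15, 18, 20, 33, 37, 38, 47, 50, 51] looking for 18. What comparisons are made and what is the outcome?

Binary search for 18 in [2, 5, 12, 13, 15, 18, 20, 33, 37, 38, 47, 50, 51]:

lo=0, hi=12, mid=6, arr[mid]=20 -> 20 > 18, search left half
lo=0, hi=5, mid=2, arr[mid]=12 -> 12 < 18, search right half
lo=3, hi=5, mid=4, arr[mid]=15 -> 15 < 18, search right half
lo=5, hi=5, mid=5, arr[mid]=18 -> Found target at index 5!

Binary search finds 18 at index 5 after 4 comparisons. The search repeatedly halves the search space by comparing with the middle element.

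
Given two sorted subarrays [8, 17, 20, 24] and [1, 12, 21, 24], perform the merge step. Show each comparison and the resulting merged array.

Merging process:

Compare 8 vs 1: take 1 from right. Merged: [1]
Compare 8 vs 12: take 8 from left. Merged: [1, 8]
Compare 17 vs 12: take 12 from right. Merged: [1, 8, 12]
Compare 17 vs 21: take 17 from left. Merged: [1, 8, 12, 17]
Compare 20 vs 21: take 20 from left. Merged: [1, 8, 12, 17, 20]
Compare 24 vs 21: take 21 from right. Merged: [1, 8, 12, 17, 20, 21]
Compare 24 vs 24: take 24 from left. Merged: [1, 8, 12, 17, 20, 21, 24]
Append remaining from right: [24]. Merged: [1, 8, 12, 17, 20, 21, 24, 24]

Final merged array: [1, 8, 12, 17, 20, 21, 24, 24]
Total comparisons: 7

The merged array is [1, 8, 12, 17, 20, 21, 24, 24], requiring 7 comparisons. The merge step runs in O(n) time where n is the total number of elements.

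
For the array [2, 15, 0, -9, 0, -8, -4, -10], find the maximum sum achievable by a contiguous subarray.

Using Kadane's algorithm on [2, 15, 0, -9, 0, -8, -4, -10]:

Scanning through the array:
Position 1 (value 15): max_ending_here = 17, max_so_far = 17
Position 2 (value 0): max_ending_here = 17, max_so_far = 17
Position 3 (value -9): max_ending_here = 8, max_so_far = 17
Position 4 (value 0): max_ending_here = 8, max_so_far = 17
Position 5 (value -8): max_ending_here = 0, max_so_far = 17
Position 6 (value -4): max_ending_here = -4, max_so_far = 17
Position 7 (value -10): max_ending_here = -10, max_so_far = 17

Maximum subarray: [2, 15]
Maximum sum: 17

The maximum subarray is [2, 15] with sum 17. This subarray runs from index 0 to index 1.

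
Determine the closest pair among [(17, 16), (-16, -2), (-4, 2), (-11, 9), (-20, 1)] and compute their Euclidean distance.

Computing all pairwise distances among 5 points:

d((17, 16), (-16, -2)) = 37.5899
d((17, 16), (-4, 2)) = 25.2389
d((17, 16), (-11, 9)) = 28.8617
d((17, 16), (-20, 1)) = 39.9249
d((-16, -2), (-4, 2)) = 12.6491
d((-16, -2), (-11, 9)) = 12.083
d((-16, -2), (-20, 1)) = 5.0 <-- minimum
d((-4, 2), (-11, 9)) = 9.8995
d((-4, 2), (-20, 1)) = 16.0312
d((-11, 9), (-20, 1)) = 12.0416

Closest pair: (-16, -2) and (-20, 1) with distance 5.0

The closest pair is (-16, -2) and (-20, 1) with Euclidean distance 5.0. For 5 points, brute-force pairwise comparison is shown above. For large n, the divide-and-conquer algorithm (sort by x, recurse on halves, check the dividing strip) achieves O(n log n).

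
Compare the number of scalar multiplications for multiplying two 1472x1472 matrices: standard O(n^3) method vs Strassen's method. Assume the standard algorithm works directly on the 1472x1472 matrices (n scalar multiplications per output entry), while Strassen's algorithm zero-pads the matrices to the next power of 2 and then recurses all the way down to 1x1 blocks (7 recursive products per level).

Matrix multiplication for 1472x1472 matrices:

Strassen's algorithm requires power-of-2 dimensions. Pad 1472x1472 to 2048x2048 (next power of 2).

Standard algorithm: 1472^3 = 3189506048 multiplications
Strassen's algorithm: 7^(log2(2048)) = 7^11 = 1977326743 multiplications
Savings: 3189506048 - 1977326743 = 1212179305 multiplications

Standard: 3189506048 multiplications (1472^3). Strassen: 1977326743 multiplications (7^11, after padding to 2048x2048). Strassen reduces 8 recursive multiplications to 7 at each level.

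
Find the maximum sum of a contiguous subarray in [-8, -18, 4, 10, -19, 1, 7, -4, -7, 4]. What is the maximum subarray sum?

Using Kadane's algorithm on [-8, -18, 4, 10, -19, 1, 7, -4, -7, 4]:

Scanning through the array:
Position 1 (value -18): max_ending_here = -18, max_so_far = -8
Position 2 (value 4): max_ending_here = 4, max_so_far = 4
Position 3 (value 10): max_ending_here = 14, max_so_far = 14
Position 4 (value -19): max_ending_here = -5, max_so_far = 14
Position 5 (value 1): max_ending_here = 1, max_so_far = 14
Position 6 (value 7): max_ending_here = 8, max_so_far = 14
Position 7 (value -4): max_ending_here = 4, max_so_far = 14
Position 8 (value -7): max_ending_here = -3, max_so_far = 14
Position 9 (value 4): max_ending_here = 4, max_so_far = 14

Maximum subarray: [4, 10]
Maximum sum: 14

The maximum subarray is [4, 10] with sum 14. This subarray runs from index 2 to index 3.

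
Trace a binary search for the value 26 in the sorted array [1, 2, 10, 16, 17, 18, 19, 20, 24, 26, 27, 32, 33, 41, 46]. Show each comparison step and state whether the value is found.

Binary search for 26 in [1, 2, 10, 16, 17, 18, 19, 20, 24, 26, 27, 32, 33, 41, 46]:

lo=0, hi=14, mid=7, arr[mid]=20 -> 20 < 26, search right half
lo=8, hi=14, mid=11, arr[mid]=32 -> 32 > 26, search left half
lo=8, hi=10, mid=9, arr[mid]=26 -> Found target at index 9!

Binary search finds 26 at index 9 after 3 comparisons. The search repeatedly halves the search space by comparing with the middle element.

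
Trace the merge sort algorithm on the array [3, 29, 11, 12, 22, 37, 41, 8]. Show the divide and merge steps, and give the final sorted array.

Merge sort trace:

Split: [3, 29, 11, 12, 22, 37, 41, 8] -> [3, 29, 11, 12] and [22, 37, 41, 8]
  Split: [3, 29, 11, 12] -> [3, 29] and [11, 12]
    Split: [3, 29] -> [3] and [29]
    Merge: [3] + [29] -> [3, 29]
    Split: [11, 12] -> [11] and [12]
    Merge: [11] + [12] -> [11, 12]
  Merge: [3, 29] + [11, 12] -> [3, 11, 12, 29]
  Split: [22, 37, 41, 8] -> [22, 37] and [41, 8]
    Split: [22, 37] -> [22] and [37]
    Merge: [22] + [37] -> [22, 37]
    Split: [41, 8] -> [41] and [8]
    Merge: [41] + [8] -> [8, 41]
  Merge: [22, 37] + [8, 41] -> [8, 22, 37, 41]
Merge: [3, 11, 12, 29] + [8, 22, 37, 41] -> [3, 8, 11, 12, 22, 29, 37, 41]

Final sorted array: [3, 8, 11, 12, 22, 29, 37, 41]

The merge sort proceeds by recursively splitting the array and merging sorted halves.
After all merges, the sorted array is [3, 8, 11, 12, 22, 29, 37, 41].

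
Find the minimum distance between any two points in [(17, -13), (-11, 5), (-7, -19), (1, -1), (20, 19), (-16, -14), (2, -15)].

Computing all pairwise distances among 7 points:

d((17, -13), (-11, 5)) = 33.2866
d((17, -13), (-7, -19)) = 24.7386
d((17, -13), (1, -1)) = 20.0
d((17, -13), (20, 19)) = 32.1403
d((17, -13), (-16, -14)) = 33.0151
d((17, -13), (2, -15)) = 15.1327
d((-11, 5), (-7, -19)) = 24.3311
d((-11, 5), (1, -1)) = 13.4164
d((-11, 5), (20, 19)) = 34.0147
d((-11, 5), (-16, -14)) = 19.6469
d((-11, 5), (2, -15)) = 23.8537
d((-7, -19), (1, -1)) = 19.6977
d((-7, -19), (20, 19)) = 46.6154
d((-7, -19), (-16, -14)) = 10.2956
d((-7, -19), (2, -15)) = 9.8489 <-- minimum
d((1, -1), (20, 19)) = 27.5862
d((1, -1), (-16, -14)) = 21.4009
d((1, -1), (2, -15)) = 14.0357
d((20, 19), (-16, -14)) = 48.8365
d((20, 19), (2, -15)) = 38.4708
d((-16, -14), (2, -15)) = 18.0278

Closest pair: (-7, -19) and (2, -15) with distance 9.8489

The closest pair is (-7, -19) and (2, -15) with Euclidean distance 9.8489. For 7 points, brute-force pairwise comparison is shown above. For large n, the divide-and-conquer algorithm (sort by x, recurse on halves, check the dividing strip) achieves O(n log n).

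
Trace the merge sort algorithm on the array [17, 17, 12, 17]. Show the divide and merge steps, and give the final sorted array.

Merge sort trace:

Split: [17, 17, 12, 17] -> [17, 17] and [12, 17]
  Split: [17, 17] -> [17] and [17]
  Merge: [17] + [17] -> [17, 17]
  Split: [12, 17] -> [12] and [17]
  Merge: [12] + [17] -> [12, 17]
Merge: [17, 17] + [12, 17] -> [12, 17, 17, 17]

Final sorted array: [12, 17, 17, 17]

The merge sort proceeds by recursively splitting the array and merging sorted halves.
After all merges, the sorted array is [12, 17, 17, 17].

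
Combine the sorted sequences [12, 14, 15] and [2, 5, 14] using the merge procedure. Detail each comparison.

Merging process:

Compare 12 vs 2: take 2 from right. Merged: [2]
Compare 12 vs 5: take 5 from right. Merged: [2, 5]
Compare 12 vs 14: take 12 from left. Merged: [2, 5, 12]
Compare 14 vs 14: take 14 from left. Merged: [2, 5, 12, 14]
Compare 15 vs 14: take 14 from right. Merged: [2, 5, 12, 14, 14]
Append remaining from left: [15]. Merged: [2, 5, 12, 14, 14, 15]

Final merged array: [2, 5, 12, 14, 14, 15]
Total comparisons: 5

The merged array is [2, 5, 12, 14, 14, 15], requiring 5 comparisons. The merge step runs in O(n) time where n is the total number of elements.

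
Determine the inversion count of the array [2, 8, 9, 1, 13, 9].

Finding inversions in [2, 8, 9, 1, 13, 9]:

(0, 3): arr[0]=2 > arr[3]=1
(1, 3): arr[1]=8 > arr[3]=1
(2, 3): arr[2]=9 > arr[3]=1
(4, 5): arr[4]=13 > arr[5]=9

Total inversions: 4

The array has 4 inversion(s): (0,3), (1,3), (2,3), (4,5). Each pair (i,j) satisfies i < j and arr[i] > arr[j].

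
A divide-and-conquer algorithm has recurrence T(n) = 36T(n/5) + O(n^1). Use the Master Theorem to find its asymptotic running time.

Master Theorem for T(n) = 36T(n/5) + O(n^1):

a = 36, b = 5, c = 1
log_b(a) = log_5(36) = 2.2266

Case 1: c = 1 < log_5(36) = 2.2266
T(n) = O(n^(log_5 36))

For T(n) = 36T(n/5) + O(n^1): log_5(36) = 2.2266. This is Case 1 of the Master Theorem (c < log_b(a), work dominated by leaves), giving O(n^(log_5 36)).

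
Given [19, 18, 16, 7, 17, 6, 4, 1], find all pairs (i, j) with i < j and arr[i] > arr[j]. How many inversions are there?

Finding inversions in [19, 18, 16, 7, 17, 6, 4, 1]:

(0, 1): arr[0]=19 > arr[1]=18
(0, 2): arr[0]=19 > arr[2]=16
(0, 3): arr[0]=19 > arr[3]=7
(0, 4): arr[0]=19 > arr[4]=17
(0, 5): arr[0]=19 > arr[5]=6
(0, 6): arr[0]=19 > arr[6]=4
(0, 7): arr[0]=19 > arr[7]=1
(1, 2): arr[1]=18 > arr[2]=16
(1, 3): arr[1]=18 > arr[3]=7
(1, 4): arr[1]=18 > arr[4]=17
(1, 5): arr[1]=18 > arr[5]=6
(1, 6): arr[1]=18 > arr[6]=4
(1, 7): arr[1]=18 > arr[7]=1
(2, 3): arr[2]=16 > arr[3]=7
(2, 5): arr[2]=16 > arr[5]=6
(2, 6): arr[2]=16 > arr[6]=4
(2, 7): arr[2]=16 > arr[7]=1
(3, 5): arr[3]=7 > arr[5]=6
(3, 6): arr[3]=7 > arr[6]=4
(3, 7): arr[3]=7 > arr[7]=1
(4, 5): arr[4]=17 > arr[5]=6
(4, 6): arr[4]=17 > arr[6]=4
(4, 7): arr[4]=17 > arr[7]=1
(5, 6): arr[5]=6 > arr[6]=4
(5, 7): arr[5]=6 > arr[7]=1
(6, 7): arr[6]=4 > arr[7]=1

Total inversions: 26

The array has 26 inversion(s): (0,1), (0,2), (0,3), (0,4), (0,5), (0,6), (0,7), (1,2), (1,3), (1,4), (1,5), (1,6), (1,7), (2,3), (2,5), (2,6), (2,7), (3,5), (3,6), (3,7), (4,5), (4,6), (4,7), (5,6), (5,7), (6,7). Each pair (i,j) satisfies i < j and arr[i] > arr[j].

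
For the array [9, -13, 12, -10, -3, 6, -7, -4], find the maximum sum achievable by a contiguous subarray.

Using Kadane's algorithm on [9, -13, 12, -10, -3, 6, -7, -4]:

Scanning through the array:
Position 1 (value -13): max_ending_here = -4, max_so_far = 9
Position 2 (value 12): max_ending_here = 12, max_so_far = 12
Position 3 (value -10): max_ending_here = 2, max_so_far = 12
Position 4 (value -3): max_ending_here = -1, max_so_far = 12
Position 5 (value 6): max_ending_here = 6, max_so_far = 12
Position 6 (value -7): max_ending_here = -1, max_so_far = 12
Position 7 (value -4): max_ending_here = -4, max_so_far = 12

Maximum subarray: [12]
Maximum sum: 12

The maximum subarray is [12] with sum 12. This subarray runs from index 2 to index 2.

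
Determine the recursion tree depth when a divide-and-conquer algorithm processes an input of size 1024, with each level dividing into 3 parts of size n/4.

For divide and conquer with division factor 4:

Problem sizes at each level:
Level 0: 1024
Level 1: 256
Level 2: 64
Level 3: 16
Level 4: 4
Level 5: 1

The root is level 0 and the size-1 base case is level 5 (the tree spans levels 0 through 5, i.e. 6 levels counting the root), so the depth is the number of divisions: log_4(1024) = 5

The recursion tree depth is log_4(1024) = 5. At each level, the problem size is divided by 4, so it takes 5 divisions to reduce to a base case of size 1. The algorithm makes 3 recursive calls at each level.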